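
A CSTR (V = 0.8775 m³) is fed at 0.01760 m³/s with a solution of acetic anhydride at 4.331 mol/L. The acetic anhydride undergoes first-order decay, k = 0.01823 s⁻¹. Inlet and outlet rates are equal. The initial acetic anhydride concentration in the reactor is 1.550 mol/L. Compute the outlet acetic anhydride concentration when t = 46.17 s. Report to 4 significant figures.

2.146 mol/L

V dC/dt = Q(C_in − C) − k V C.
dC/dt = (Q/V) C_in − (Q/V + k) C; effective rate a = Q/V + k = 0.0200570 + 0.01823 = 0.0382870 s⁻¹.
C_ss = Q C_in/(Q + kV) = 2.26883 mol/L; C(t) = C_ss + (C₀ − C_ss) e^(−a t).
C(46.17) = 2.26883 + (-0.718833)·e^(−0.0382870·46.17) = 2.26883 + (-0.718833)·0.170724 = 2.14611 mol/L.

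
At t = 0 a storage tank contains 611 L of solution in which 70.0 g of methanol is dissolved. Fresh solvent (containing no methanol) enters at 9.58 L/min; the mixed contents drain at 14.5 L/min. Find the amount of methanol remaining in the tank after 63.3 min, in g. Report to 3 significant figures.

Total volume: dV/dt = Q_in − Q_out = -4.9200 L/min, so V(t) = 611 − 4.9200 t and V(63.3) = 299.56 L.
Species balance (pure solvent in): dm/dt = −Q_out · m/V(t).
Separate: dm/m = −Q_out dt/V(t) ⇒ ln(m/m₀) = −(Q_out/(Q_in−Q_out)) ln(V/V₀).
m = m₀ (V₀/V)^(Q_out/(Q_in−Q_out)) = 70.0 × (611/299.56)^(-2.9472) = 8.5665 g.

8.57 g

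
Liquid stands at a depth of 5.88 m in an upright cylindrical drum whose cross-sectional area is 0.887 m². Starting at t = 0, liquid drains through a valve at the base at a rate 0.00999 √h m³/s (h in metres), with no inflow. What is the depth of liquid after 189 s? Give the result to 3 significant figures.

1.85 m

Volume balance on the tank: A dh/dt = −0.00999 √h.
This is separable: 2 d(√h)/dt = −0.00999/A, so √h = √h₀ − (0.00999/(2A)) t.
√h = √5.88 − 0.00999·189/(2·0.887) = 2.4249 − 1.0643 = 1.3605.
h = 1.3605² = 1.8511 m.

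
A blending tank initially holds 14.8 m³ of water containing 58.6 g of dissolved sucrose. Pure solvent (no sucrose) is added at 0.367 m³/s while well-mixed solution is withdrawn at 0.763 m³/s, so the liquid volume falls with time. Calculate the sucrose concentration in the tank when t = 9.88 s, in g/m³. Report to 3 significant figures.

Total volume: dV/dt = Q_in − Q_out = -0.39600 m³/s, so V(t) = 14.8 − 0.39600 t and V(9.88) = 10.888 m³.
No sucrose enters, so dm/dt = −Q_out · (m/V).
Separate: dm/m = −Q_out dt/V(t) ⇒ ln(m/m₀) = −(Q_out/(Q_in−Q_out)) ln(V/V₀).
m = m₀ (V₀/V)^(Q_out/(Q_in−Q_out)) = 58.6 × (14.8/10.888)^(-1.9268) = 32.434 g.
C = m/V = 32.434/10.888 = 2.9790 g/m³.

2.98 g/m³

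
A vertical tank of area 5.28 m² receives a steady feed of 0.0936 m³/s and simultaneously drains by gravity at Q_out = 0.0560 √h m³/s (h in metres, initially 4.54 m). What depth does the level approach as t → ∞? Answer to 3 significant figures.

2.79 m

Level balance: A dh/dt = 0.0936 − 0.0560 √h. Setting dh/dt = 0:
Q_in = 0.0560 √h_ss ⇒ √h_ss = 0.0936/0.0560 = 1.6714.
h_ss = 1.6714² = 2.7937 m. (Since h₀ = 4.54 m > h_ss, the level will fall toward this value.)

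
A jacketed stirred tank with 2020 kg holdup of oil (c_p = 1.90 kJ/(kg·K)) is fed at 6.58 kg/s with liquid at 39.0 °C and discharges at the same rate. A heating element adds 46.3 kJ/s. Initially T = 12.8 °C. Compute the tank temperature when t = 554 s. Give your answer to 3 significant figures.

37.8 °C

Unsteady energy balance on the tank contents: M c_p dT/dt = ṁ c_p (T_in − T) + 46.3.
Rearrange: dT/dt = (T_ss − T)/τ with τ = M/ṁ = 306.99 s and T_ss = T_in + Q̇/(ṁ c_p) = 42.703 °C.
Integrating: T(t) = T_ss + (T₀ − T_ss) e^(−t/τ).
T(554) = 42.703 + (-29.903)·e^(−554/306.99) = 42.703 + (-29.903)·0.16454 = 37.783 °C.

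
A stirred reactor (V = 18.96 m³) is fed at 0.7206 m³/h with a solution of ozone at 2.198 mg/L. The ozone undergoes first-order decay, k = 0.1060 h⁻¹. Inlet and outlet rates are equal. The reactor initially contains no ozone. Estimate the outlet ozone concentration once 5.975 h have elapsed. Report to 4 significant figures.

0.3347 mg/L

V dC/dt = Q(C_in − C) − k V C.
dC/dt = (Q/V) C_in − (Q/V + k) C; effective rate a = Q/V + k = 0.0380063 + 0.1060 = 0.144006 h⁻¹.
C_ss = Q C_in/(Q + kV) = 0.580099 mg/L; C(t) = C_ss + (C₀ − C_ss) e^(−a t).
C(5.975) = 0.580099 + (-0.580099)·e^(−0.144006·5.975) = 0.580099 + (-0.580099)·0.422977 = 0.334730 mg/L.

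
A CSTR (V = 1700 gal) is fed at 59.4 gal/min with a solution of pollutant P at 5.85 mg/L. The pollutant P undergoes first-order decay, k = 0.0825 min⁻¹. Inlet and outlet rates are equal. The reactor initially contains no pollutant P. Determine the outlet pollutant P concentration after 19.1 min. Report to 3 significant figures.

1.56 mg/L

V dC/dt = Q(C_in − C) − k V C.
This is linear with rate a = Q/V + k = 0.11744 min⁻¹.
C_ss = Q C_in/(Q + kV) = 1.7405 mg/L; C(t) = C_ss + (C₀ − C_ss) e^(−a t).
C(19.1) = 1.7405 + (-1.7405)·e^(−0.11744·19.1) = 1.7405 + (-1.7405)·0.10613 = 1.5558 mg/L.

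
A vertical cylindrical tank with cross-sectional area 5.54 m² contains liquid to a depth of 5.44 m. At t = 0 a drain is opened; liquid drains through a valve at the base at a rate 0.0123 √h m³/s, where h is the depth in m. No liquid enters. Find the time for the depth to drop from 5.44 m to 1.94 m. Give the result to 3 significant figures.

Volume balance on the tank: A dh/dt = −0.0123 √h.
Separate and integrate: 2(√h − √h₀) = −(0.0123/A) t.
t = 2A(√h₀ − √h)/0.0123 = 2·5.54·(√5.44 − √1.94)/0.0123
  = 11.080 × (2.3324 − 1.3928) / 0.0123 = 846.35 s.

846 s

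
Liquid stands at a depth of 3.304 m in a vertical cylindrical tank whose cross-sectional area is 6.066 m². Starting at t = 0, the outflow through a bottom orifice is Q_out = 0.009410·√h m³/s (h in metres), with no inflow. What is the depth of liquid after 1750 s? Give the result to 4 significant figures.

With no inflow, A dh/dt = −0.009410 √h.
∫ h^(−1/2) dh = −(0.009410/A) ∫ dt, giving 2√h = 2√h₀ − (0.009410/A) t.
√h = √3.304 − 0.009410·1750/(2·6.066) = 1.81769 − 1.35736 = 0.460330.
h = 0.460330² = 0.211904 m.

0.2119 m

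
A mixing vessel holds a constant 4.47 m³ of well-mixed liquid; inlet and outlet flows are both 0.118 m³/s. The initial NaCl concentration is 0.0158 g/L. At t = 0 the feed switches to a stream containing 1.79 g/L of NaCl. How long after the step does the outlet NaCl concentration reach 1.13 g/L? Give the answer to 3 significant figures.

Species balance on the tank: V dC/dt = Q(C_in − C), so τ = V/Q = 37.881 s.
C(t) = C_in + (C₀ − C_in) e^(−t/τ). Set C = 1.13 and solve for t:
e^(−t/τ) = (C − C_in)/(C₀ − C_in) = (1.13 − 1.79)/(0.0158 − 1.79) = 0.37200
t = −τ ln(…) = 37.881 × 0.98887 = 37.460 s.

37.5 s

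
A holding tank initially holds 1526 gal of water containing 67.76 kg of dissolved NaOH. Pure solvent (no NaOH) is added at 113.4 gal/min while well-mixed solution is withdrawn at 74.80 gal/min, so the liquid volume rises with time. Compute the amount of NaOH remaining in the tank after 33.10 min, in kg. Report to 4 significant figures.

Total volume: dV/dt = Q_in − Q_out = 38.6000 gal/min, so V(t) = 1526 + 38.6000 t and V(33.10) = 2803.66 gal.
Solute balance: dm/dt = 0 − Q_out C = −Q_out m/V(t).
dm/m = −Q_out dt/(V₀ + 38.6000 t); integrating gives ln(m/m₀) = −(Q_out/(Q_in−Q_out)) ln(V/V₀).
m = m₀ (V₀/V)^(Q_out/(Q_in−Q_out)) = 67.76 × (1526/2803.66)^(1.93782) = 20.8476 kg.

20.85 kg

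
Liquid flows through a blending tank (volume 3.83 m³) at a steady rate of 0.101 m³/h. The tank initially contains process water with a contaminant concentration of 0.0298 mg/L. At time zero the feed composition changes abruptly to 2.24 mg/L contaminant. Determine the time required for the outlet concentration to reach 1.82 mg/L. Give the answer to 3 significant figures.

Species balance: V dC/dt = Q(C_in − C) ⇒ τ = V/Q = 37.921 h.
C(t) = C_in + (C₀ − C_in) e^(−t/τ). Set C = 1.82 and solve for t:
e^(−t/τ) = (C − C_in)/(C₀ − C_in) = (1.82 − 2.24)/(0.0298 − 2.24) = 0.19003
t = −τ ln(…) = 37.921 × 1.6606 = 62.971 h.

63.0 h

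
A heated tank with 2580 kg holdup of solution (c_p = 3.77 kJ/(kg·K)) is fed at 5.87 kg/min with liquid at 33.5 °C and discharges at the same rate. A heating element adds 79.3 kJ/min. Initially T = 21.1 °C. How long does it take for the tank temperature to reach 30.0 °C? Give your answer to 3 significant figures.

M c_p dT/dt = ṁ c_p (T_in − T) + Q̇.
τ = M/ṁ = 439.52 min; T_ss = T_in + Q̇/(ṁ c_p) = 37.083 °C.
T(t) = T_ss + (T₀ − T_ss) e^(−t/τ). Set T = 30.0:
e^(−t/τ) = (30.0 − 37.083)/(21.1 − 37.083) = 0.44317
t = −439.52 · ln(0.44317) = 357.68 min.

358 min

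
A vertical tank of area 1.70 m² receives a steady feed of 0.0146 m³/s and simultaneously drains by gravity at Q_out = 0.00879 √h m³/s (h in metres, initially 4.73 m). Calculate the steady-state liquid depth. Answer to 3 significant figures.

A dh/dt = Q_in − 0.00879 √h. Steady state requires inflow = outflow:
Q_in = 0.00879 √h_ss ⇒ √h_ss = 0.0146/0.00879 = 1.6610.
h_ss = 1.6610² = 2.7588 m. (Since h₀ = 4.73 m > h_ss, the level will fall toward this value.)

2.76 m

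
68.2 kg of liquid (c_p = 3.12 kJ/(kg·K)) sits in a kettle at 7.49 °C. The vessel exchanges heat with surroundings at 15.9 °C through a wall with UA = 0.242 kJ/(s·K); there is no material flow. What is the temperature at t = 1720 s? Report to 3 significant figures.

First-law balance (no shaft work): M c_p dT/dt = −UA(T − T_amb).
dT/dt = (T_ss − T)/τ with T_ss = T_amb = 15.900 °C, τ = M c_p/UA = 68.2·3.12/0.242 = 879.27 s.
This is linear first-order; T(t) = T_ss + (T₀ − T_ss) e^(−t/τ).
T(1720) = 15.900 + (-8.4100)·0.14140 = 14.711 °C.

14.7 °C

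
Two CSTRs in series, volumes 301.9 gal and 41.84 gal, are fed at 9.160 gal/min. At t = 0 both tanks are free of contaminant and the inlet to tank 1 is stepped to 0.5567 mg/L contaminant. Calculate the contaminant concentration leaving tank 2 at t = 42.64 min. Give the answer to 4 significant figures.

0.3795 mg/L

Time constants: τᵢ = Vᵢ/Q for each well-mixed tank.
τ₁ = 301.9/9.160 = 32.9585 min; τ₂ = 41.84/9.160 = 4.56769 min.
Tank 1: C₁ = C_in(1 − e^(−t/τ₁)). Tank 2 (τ₁ ≠ τ₂): C₂ = C_in[1 − (τ₁ e^(−t/τ₁) − τ₂ e^(−t/τ₂))/(τ₁ − τ₂)].
At t = 42.64: e^(−t/τ₁) = 0.274241, e^(−t/τ₂) = 8.82671e-05.
C₂ = 0.5567·[1 − (32.9585·0.274241 − 4.56769·8.82671e-05)/(28.3908)] = 0.5567·0.681652 = 0.379475 mg/L.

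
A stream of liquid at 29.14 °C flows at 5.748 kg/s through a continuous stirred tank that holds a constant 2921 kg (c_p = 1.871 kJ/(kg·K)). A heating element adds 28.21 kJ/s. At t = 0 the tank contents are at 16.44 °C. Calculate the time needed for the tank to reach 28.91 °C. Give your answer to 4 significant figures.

854.2 s

Unsteady energy balance on the tank contents: M c_p dT/dt = ṁ c_p (T_in − T) + 28.21.
τ = M/ṁ = 508.177 s; T_ss = T_in + Q̇/(ṁ c_p) = 31.7631 °C.
T(t) = T_ss + (T₀ − T_ss) e^(−t/τ). Set T = 28.91:
e^(−t/τ) = (28.91 − 31.7631)/(16.44 − 31.7631) = 0.186195
t = −508.177 · ln(0.186195) = 854.224 s.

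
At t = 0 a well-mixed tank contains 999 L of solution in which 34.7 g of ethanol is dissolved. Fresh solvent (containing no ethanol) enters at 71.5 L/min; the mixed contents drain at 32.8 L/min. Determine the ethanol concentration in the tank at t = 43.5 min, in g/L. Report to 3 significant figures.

0.00560 g/L

Total volume: dV/dt = Q_in − Q_out = 38.700 L/min, so V(t) = 999 + 38.700 t and V(43.5) = 2682.4 L.
No ethanol enters, so dm/dt = −Q_out · (m/V).
Separate: dm/m = −Q_out dt/V(t) ⇒ ln(m/m₀) = −(Q_out/(Q_in−Q_out)) ln(V/V₀).
m = m₀ (V₀/V)^(Q_out/(Q_in−Q_out)) = 34.7 × (999/2682.4)^(0.84755) = 15.023 g.
C = m/V = 15.023/2682.4 = 0.0056005 g/L.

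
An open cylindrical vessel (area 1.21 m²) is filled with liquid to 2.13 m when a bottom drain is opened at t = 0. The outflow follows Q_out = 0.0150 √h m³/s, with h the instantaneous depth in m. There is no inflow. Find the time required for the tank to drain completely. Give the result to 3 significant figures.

235 s

With no inflow, A dh/dt = −0.0150 √h.
Separate and integrate: 2(√h − √h₀) = −(0.0150/A) t.
Tank is empty when √h = 0: t_empty = 2A√h₀/0.0150.
t_empty = 2·1.21·√2.13/0.0150 = 2.4200·1.4595/0.0150 = 235.46 s.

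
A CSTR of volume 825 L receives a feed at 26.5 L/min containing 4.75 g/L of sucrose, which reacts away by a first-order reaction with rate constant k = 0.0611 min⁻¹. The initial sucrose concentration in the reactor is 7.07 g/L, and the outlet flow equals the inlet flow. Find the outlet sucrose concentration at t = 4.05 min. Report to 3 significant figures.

5.36 g/L

Accumulation = in − out − consumed: V dC/dt = Q C_in − Q C − k V C.
This is linear with rate a = Q/V + k = 0.093221 min⁻¹.
C_ss = Q C_in/(Q + kV) = 1.6367 g/L; C(t) = C_ss + (C₀ − C_ss) e^(−a t).
C(4.05) = 1.6367 + (5.4333)·e^(−0.093221·4.05) = 1.6367 + (5.4333)·0.68554 = 5.3615 g/L.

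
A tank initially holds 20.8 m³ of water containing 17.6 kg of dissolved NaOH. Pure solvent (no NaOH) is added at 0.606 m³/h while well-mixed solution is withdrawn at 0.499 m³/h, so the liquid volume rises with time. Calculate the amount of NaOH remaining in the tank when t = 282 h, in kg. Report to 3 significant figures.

0.269 kg

Let m(t) be the amount of NaOH. Volume: V(t) = V₀ + (Q_in − Q_out) t = 20.8 + 0.10700 t; V(282) = 50.974 m³.
Species balance (pure solvent in): dm/dt = −Q_out · m/V(t).
dm/m = −Q_out dt/(V₀ + 0.10700 t); integrating gives ln(m/m₀) = −(Q_out/(Q_in−Q_out)) ln(V/V₀).
m = m₀ (V₀/V)^(Q_out/(Q_in−Q_out)) = 17.6 × (20.8/50.974)^(4.6636) = 0.26919 kg.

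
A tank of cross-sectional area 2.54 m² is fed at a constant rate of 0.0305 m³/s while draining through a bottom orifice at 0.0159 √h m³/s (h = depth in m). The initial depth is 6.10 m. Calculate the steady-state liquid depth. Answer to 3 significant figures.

3.68 m

A dh/dt = Q_in − 0.0159 √h. Steady state requires inflow = outflow:
Q_in = 0.0159 √h_ss ⇒ √h_ss = 0.0305/0.0159 = 1.9182.
h_ss = 1.9182² = 3.6796 m. (Since h₀ = 6.10 m > h_ss, the level will fall toward this value.)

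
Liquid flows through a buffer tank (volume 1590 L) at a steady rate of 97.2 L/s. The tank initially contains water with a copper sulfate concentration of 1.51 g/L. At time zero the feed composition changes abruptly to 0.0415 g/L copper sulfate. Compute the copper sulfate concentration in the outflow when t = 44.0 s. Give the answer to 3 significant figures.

Mass balance on the solute (V constant): V dC/dt = Q(C_in − C).
So dC/dt = (C_in − C)/τ with τ = V/Q = 1590/97.2 = 16.358 s.
C approaches C_in exponentially: C(t) = C_in + (C₀ − C_in) e^(−t/τ).
C(44.0) = 0.0415 + (1.51 − 0.0415)·e^(−44.0/16.358) = 0.0415 + (1.4685)·0.067894 = 0.14120 g/L.

0.141 g/L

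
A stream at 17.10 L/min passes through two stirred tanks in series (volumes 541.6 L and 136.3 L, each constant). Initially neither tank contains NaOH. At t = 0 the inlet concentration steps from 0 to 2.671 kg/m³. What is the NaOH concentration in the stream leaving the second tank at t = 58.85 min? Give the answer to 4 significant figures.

Each tank obeys Vᵢ dCᵢ/dt = Q(Cᵢ₋₁ − Cᵢ), so τᵢ = Vᵢ/Q.
τ₁ = 541.6/17.10 = 31.6725 min; τ₂ = 136.3/17.10 = 7.97076 min.
Solving the cascade with C₁(0)=C₂(0)=0 gives C₂(t) = C_in[1 − (τ₁ e^(−t/τ₁) − τ₂ e^(−t/τ₂))/(τ₁ − τ₂)].
At t = 58.85: e^(−t/τ₁) = 0.155972, e^(−t/τ₂) = 0.000621586.
C₂ = 2.671·[1 − (31.6725·0.155972 − 7.97076·0.000621586)/(23.7018)] = 2.671·0.791784 = 2.11486 kg/m³.

2.115 kg/m³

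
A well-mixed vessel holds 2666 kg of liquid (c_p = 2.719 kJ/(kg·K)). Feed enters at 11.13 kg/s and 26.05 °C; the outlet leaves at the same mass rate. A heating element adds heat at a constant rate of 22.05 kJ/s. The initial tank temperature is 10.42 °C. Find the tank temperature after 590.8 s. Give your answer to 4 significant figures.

25.39 °C

Heat balance on the well-mixed liquid: M c_p dT/dt = ṁ c_p (T_in − T) + 22.05.
Rearrange: dT/dt = (T_ss − T)/τ with τ = M/ṁ = 239.533 s and T_ss = T_in + Q̇/(ṁ c_p) = 26.7786 °C.
Integrating: T(t) = T_ss + (T₀ − T_ss) e^(−t/τ).
T(590.8) = 26.7786 + (-16.3586)·e^(−590.8/239.533) = 26.7786 + (-16.3586)·0.0848841 = 25.3900 °C.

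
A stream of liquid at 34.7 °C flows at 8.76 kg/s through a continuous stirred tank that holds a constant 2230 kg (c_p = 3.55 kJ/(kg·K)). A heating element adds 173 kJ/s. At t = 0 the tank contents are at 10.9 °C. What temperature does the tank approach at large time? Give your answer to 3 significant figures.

M c_p dT/dt = ṁ c_p (T_in − T) + Q̇.
At steady state dT/dt = 0 ⇒ T_ss = T_in + Q̇/(ṁ c_p) = 34.7 + 173/(8.76·3.55) = 40.263 °C.

40.3 °C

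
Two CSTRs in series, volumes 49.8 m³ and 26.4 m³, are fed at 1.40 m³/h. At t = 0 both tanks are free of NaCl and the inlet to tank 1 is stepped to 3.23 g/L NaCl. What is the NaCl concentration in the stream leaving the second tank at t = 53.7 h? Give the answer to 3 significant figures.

1.92 g/L

Species balance on tank i: dCᵢ/dt = (Cᵢ₋₁ − Cᵢ)/τᵢ with τᵢ = Vᵢ/Q.
τ₁ = 49.8/1.40 = 35.571 h; τ₂ = 26.4/1.40 = 18.857 h.
Solving the cascade with C₁(0)=C₂(0)=0 gives C₂(t) = C_in[1 − (τ₁ e^(−t/τ₁) − τ₂ e^(−t/τ₂))/(τ₁ − τ₂)].
At t = 53.7: e^(−t/τ₁) = 0.22099, e^(−t/τ₂) = 0.057976.
C₂ = 3.23·[1 − (35.571·0.22099 − 18.857·0.057976)/(16.714)] = 3.23·0.59510 = 1.9222 g/L.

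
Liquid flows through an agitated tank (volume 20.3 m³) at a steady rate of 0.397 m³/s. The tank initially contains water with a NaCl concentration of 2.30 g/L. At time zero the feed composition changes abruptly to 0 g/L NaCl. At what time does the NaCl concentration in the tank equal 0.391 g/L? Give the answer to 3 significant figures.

90.6 s

Species balance: V dC/dt = Q(C_in − C) ⇒ τ = V/Q = 51.134 s.
C(t) = C_in + (C₀ − C_in) e^(−t/τ). Set C = 0.391 and solve for t:
e^(−t/τ) = (C − C_in)/(C₀ − C_in) = (0.391 − 0)/(2.30 − 0) = 0.17000
t = −τ ln(…) = 51.134 × 1.7720 = 90.606 s.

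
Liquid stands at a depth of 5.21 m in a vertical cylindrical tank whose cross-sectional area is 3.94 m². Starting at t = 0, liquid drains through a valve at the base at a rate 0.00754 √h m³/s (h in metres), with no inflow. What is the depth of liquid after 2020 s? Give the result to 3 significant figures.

With no inflow, A dh/dt = −0.00754 √h.
∫ h^(−1/2) dh = −(0.00754/A) ∫ dt, giving 2√h = 2√h₀ − (0.00754/A) t.
√h = √5.21 − 0.00754·2020/(2·3.94) = 2.2825 − 1.9328 = 0.34970.
h = 0.34970² = 0.12229 m.

0.122 m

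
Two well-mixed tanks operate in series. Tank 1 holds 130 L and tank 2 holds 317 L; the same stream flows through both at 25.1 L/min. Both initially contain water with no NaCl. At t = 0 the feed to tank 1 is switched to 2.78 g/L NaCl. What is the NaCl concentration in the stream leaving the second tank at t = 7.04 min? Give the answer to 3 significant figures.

0.578 g/L

Time constants: τᵢ = Vᵢ/Q for each well-mixed tank.
τ₁ = 130/25.1 = 5.1793 min; τ₂ = 317/25.1 = 12.629 min.
Tank 1: C₁ = C_in(1 − e^(−t/τ₁)). Tank 2 (τ₁ ≠ τ₂): C₂ = C_in[1 − (τ₁ e^(−t/τ₁) − τ₂ e^(−t/τ₂))/(τ₁ − τ₂)].
At t = 7.04: e^(−t/τ₁) = 0.25685, e^(−t/τ₂) = 0.57268.
C₂ = 2.78·[1 − (5.1793·0.25685 − 12.629·0.57268)/(-7.4502)] = 2.78·0.20776 = 0.57756 g/L.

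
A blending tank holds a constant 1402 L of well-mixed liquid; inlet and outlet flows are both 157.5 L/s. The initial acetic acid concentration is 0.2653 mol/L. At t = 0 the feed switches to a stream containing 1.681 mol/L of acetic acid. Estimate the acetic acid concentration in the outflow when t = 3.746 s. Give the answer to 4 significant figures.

0.7516 mol/L

Species balance on the tank: V dC/dt = Q(C_in − C).
Rewrite as dC/dt + C/τ = C_in/τ, τ = V/Q = 8.90159 s.
C approaches C_in exponentially: C(t) = C_in + (C₀ − C_in) e^(−t/τ).
C(3.746) = 1.681 + (0.2653 − 1.681)·e^(−3.746/8.90159) = 1.681 + (-1.41570)·0.656506 = 0.751585 mol/L.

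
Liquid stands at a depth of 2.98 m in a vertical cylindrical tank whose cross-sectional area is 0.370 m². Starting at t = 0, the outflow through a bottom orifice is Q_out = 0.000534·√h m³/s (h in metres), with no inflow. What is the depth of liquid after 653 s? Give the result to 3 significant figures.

1.58 m

A dh/dt = −Q_out = −0.000534 √h.
Separate and integrate: 2(√h − √h₀) = −(0.000534/A) t.
√h = √2.98 − 0.000534·653/(2·0.370) = 1.7263 − 0.47122 = 1.2550.
h = 1.2550² = 1.5751 m.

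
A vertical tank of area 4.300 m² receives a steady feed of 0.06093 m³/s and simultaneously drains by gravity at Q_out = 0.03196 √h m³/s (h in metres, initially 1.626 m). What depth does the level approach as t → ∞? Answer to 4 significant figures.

Level balance: A dh/dt = 0.06093 − 0.03196 √h. Setting dh/dt = 0:
Q_in = 0.03196 √h_ss ⇒ √h_ss = 0.06093/0.03196 = 1.90645.
h_ss = 1.90645² = 3.63453 m. (Since h₀ = 1.626 m < h_ss, the level will rise toward this value.)

3.635 m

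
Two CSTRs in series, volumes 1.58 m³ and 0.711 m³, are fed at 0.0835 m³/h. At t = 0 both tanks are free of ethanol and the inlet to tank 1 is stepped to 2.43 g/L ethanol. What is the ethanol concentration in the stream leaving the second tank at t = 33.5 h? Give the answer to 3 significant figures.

Species balance on tank i: dCᵢ/dt = (Cᵢ₋₁ − Cᵢ)/τᵢ with τᵢ = Vᵢ/Q.
τ₁ = 1.58/0.0835 = 18.922 h; τ₂ = 0.711/0.0835 = 8.5150 h.
Solving the cascade with C₁(0)=C₂(0)=0 gives C₂(t) = C_in[1 − (τ₁ e^(−t/τ₁) − τ₂ e^(−t/τ₂))/(τ₁ − τ₂)].
At t = 33.5: e^(−t/τ₁) = 0.17026, e^(−t/τ₂) = 0.019560.
C₂ = 2.43·[1 − (18.922·0.17026 − 8.5150·0.019560)/(10.407)] = 2.43·0.70644 = 1.7166 g/L.

1.72 g/L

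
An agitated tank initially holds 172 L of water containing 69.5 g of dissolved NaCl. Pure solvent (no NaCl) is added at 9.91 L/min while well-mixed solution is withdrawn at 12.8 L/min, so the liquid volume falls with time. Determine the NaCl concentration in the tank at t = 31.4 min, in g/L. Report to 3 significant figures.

Total volume: dV/dt = Q_in − Q_out = -2.8900 L/min, so V(t) = 172 − 2.8900 t and V(31.4) = 81.254 L.
Species balance (pure solvent in): dm/dt = −Q_out · m/V(t).
Separate: dm/m = −Q_out dt/V(t) ⇒ ln(m/m₀) = −(Q_out/(Q_in−Q_out)) ln(V/V₀).
m = m₀ (V₀/V)^(Q_out/(Q_in−Q_out)) = 69.5 × (172/81.254)^(-4.4291) = 2.5091 g.
C = m/V = 2.5091/81.254 = 0.030879 g/L.

0.0309 g/L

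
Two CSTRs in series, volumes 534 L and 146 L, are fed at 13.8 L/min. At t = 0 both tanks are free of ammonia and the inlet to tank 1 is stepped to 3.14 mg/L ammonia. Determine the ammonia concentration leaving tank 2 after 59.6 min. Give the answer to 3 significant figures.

2.22 mg/L

Each tank obeys Vᵢ dCᵢ/dt = Q(Cᵢ₋₁ − Cᵢ), so τᵢ = Vᵢ/Q.
τ₁ = 534/13.8 = 38.696 min; τ₂ = 146/13.8 = 10.580 min.
Solving the cascade with C₁(0)=C₂(0)=0 gives C₂(t) = C_in[1 − (τ₁ e^(−t/τ₁) − τ₂ e^(−t/τ₂))/(τ₁ − τ₂)].
At t = 59.6: e^(−t/τ₁) = 0.21433, e^(−t/τ₂) = 0.0035763.
C₂ = 3.14·[1 − (38.696·0.21433 − 10.580·0.0035763)/(28.116)] = 3.14·0.70636 = 2.2180 mg/L.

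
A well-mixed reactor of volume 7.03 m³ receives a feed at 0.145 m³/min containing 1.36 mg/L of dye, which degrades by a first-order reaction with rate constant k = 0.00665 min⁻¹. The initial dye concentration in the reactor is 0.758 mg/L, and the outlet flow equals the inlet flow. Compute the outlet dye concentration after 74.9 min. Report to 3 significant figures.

V dC/dt = Q(C_in − C) − k V C.
This is linear with rate a = Q/V + k = 0.027276 min⁻¹.
C_ss = Q C_in/(Q + kV) = 1.0284 mg/L; C(t) = C_ss + (C₀ − C_ss) e^(−a t).
C(74.9) = 1.0284 + (-0.27043)·e^(−0.027276·74.9) = 1.0284 + (-0.27043)·0.12964 = 0.99337 mg/L.

0.993 mg/L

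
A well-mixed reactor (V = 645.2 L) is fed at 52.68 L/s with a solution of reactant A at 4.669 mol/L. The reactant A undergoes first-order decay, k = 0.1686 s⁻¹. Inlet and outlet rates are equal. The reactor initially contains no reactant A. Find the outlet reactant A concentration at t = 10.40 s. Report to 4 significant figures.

Species balance: V dC/dt = Q C_in − Q C − k V C.
dC/dt = (Q/V) C_in − (Q/V + k) C; effective rate a = Q/V + k = 0.0816491 + 0.1686 = 0.250249 s⁻¹.
C_ss = Q C_in/(Q + kV) = 1.52336 mol/L; C(t) = C_ss + (C₀ − C_ss) e^(−a t).
C(10.40) = 1.52336 + (-1.52336)·e^(−0.250249·10.40) = 1.52336 + (-1.52336)·0.0740814 = 1.41051 mol/L.

1.411 mol/L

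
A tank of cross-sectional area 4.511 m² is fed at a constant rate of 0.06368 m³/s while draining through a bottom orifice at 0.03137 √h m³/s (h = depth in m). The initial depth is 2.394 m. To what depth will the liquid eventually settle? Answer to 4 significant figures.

Unsteady balance on liquid volume: A dh/dt = Q_in − 0.03137 √h. At steady state dh/dt = 0:
Q_in = 0.03137 √h_ss ⇒ √h_ss = 0.06368/0.03137 = 2.02996.
h_ss = 2.02996² = 4.12076 m. (Since h₀ = 2.394 m < h_ss, the level will rise toward this value.)

4.121 m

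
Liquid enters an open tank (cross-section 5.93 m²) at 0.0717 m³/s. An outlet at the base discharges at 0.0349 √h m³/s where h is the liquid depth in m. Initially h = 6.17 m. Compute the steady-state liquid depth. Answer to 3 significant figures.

Level balance: A dh/dt = 0.0717 − 0.0349 √h. Setting dh/dt = 0:
Q_in = 0.0349 √h_ss ⇒ √h_ss = 0.0717/0.0349 = 2.0544.
h_ss = 2.0544² = 4.2207 m. (Since h₀ = 6.17 m > h_ss, the level will fall toward this value.)

4.22 m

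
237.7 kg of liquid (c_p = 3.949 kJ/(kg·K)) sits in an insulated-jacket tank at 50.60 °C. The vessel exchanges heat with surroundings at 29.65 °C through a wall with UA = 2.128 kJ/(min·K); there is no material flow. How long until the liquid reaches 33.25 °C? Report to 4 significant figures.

M c_p dT/dt = −UA(T − T_amb).
τ = M c_p/UA = 441.108 min; T_ss = T_amb = 29.6500 °C.
T(t) = T_ss + (T₀ − T_ss)e^(−t/τ); set T = 33.25:
t = −τ ln[(T − T_ss)/(T₀ − T_ss)] = −441.108 · ln(0.171838) = 776.881 min.

776.9 min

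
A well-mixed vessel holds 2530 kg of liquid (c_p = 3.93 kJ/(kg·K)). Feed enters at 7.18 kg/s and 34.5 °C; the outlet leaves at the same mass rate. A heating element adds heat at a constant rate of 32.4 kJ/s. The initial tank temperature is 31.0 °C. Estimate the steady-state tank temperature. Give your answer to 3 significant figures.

35.6 °C

M c_p dT/dt = ṁ c_p (T_in − T) + Q̇.
At steady state dT/dt = 0 ⇒ T_ss = T_in + Q̇/(ṁ c_p) = 34.5 + 32.4/(7.18·3.93) = 35.648 °C.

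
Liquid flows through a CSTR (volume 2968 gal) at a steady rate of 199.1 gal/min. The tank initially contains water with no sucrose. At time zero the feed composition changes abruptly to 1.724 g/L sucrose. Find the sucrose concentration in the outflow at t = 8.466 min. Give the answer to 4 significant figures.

Species balance on the tank: V dC/dt = Q(C_in − C).
Time constant τ = V/Q = 2968/199.1 = 14.9071 min.
This is linear first-order; C(t) = C_in + (C₀ − C_in) e^(−t/τ).
C(8.466) = 1.724 + (0 − 1.724)·e^(−8.466/14.9071) = 1.724 + (-1.72400)·0.566704 = 0.747002 g/L.

0.7470 g/L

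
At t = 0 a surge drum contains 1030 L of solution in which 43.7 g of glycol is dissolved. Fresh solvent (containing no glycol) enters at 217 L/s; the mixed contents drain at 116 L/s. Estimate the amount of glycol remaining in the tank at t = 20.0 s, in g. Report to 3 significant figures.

12.6 g

Total volume: dV/dt = Q_in − Q_out = 101.00 L/s, so V(t) = 1030 + 101.00 t and V(20.0) = 3050.0 L.
Species balance (pure solvent in): dm/dt = −Q_out · m/V(t).
Separate: dm/m = −Q_out dt/V(t) ⇒ ln(m/m₀) = −(Q_out/(Q_in−Q_out)) ln(V/V₀).
m = m₀ (V₀/V)^(Q_out/(Q_in−Q_out)) = 43.7 × (1030/3050.0)^(1.1485) = 12.560 g.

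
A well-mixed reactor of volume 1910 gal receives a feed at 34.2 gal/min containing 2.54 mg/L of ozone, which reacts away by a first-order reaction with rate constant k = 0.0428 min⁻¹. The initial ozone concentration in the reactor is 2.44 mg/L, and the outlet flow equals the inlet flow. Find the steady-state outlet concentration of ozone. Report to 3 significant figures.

0.749 mg/L

V dC/dt = Q(C_in − C) − k V C.
At steady state: 0 = Q C_in − (Q + kV) C_ss, so C_ss = Q C_in/(Q + kV).
C_ss = 34.2·2.54/(34.2 + 0.0428·1910) = 86.868/115.95 = 0.74920 mg/L.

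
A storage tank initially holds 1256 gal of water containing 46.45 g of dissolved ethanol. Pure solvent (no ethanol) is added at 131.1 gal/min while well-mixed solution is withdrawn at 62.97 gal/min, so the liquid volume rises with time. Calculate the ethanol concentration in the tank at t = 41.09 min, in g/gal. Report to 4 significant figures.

0.003877 g/gal

Total volume: dV/dt = Q_in − Q_out = 68.1300 gal/min, so V(t) = 1256 + 68.1300 t and V(41.09) = 4055.46 gal.
Species balance (pure solvent in): dm/dt = −Q_out · m/V(t).
Separate: dm/m = −Q_out dt/V(t) ⇒ ln(m/m₀) = −(Q_out/(Q_in−Q_out)) ln(V/V₀).
m = m₀ (V₀/V)^(Q_out/(Q_in−Q_out)) = 46.45 × (1256/4055.46)^(0.924262) = 15.7213 g.
C = m/V = 15.7213/4055.46 = 0.00387658 g/gal.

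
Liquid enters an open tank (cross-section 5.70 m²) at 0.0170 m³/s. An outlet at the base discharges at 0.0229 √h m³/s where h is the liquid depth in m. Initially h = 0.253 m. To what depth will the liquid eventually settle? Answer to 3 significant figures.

0.551 m

A dh/dt = Q_in − 0.0229 √h. Steady state requires inflow = outflow:
Q_in = 0.0229 √h_ss ⇒ √h_ss = 0.0170/0.0229 = 0.74236.
h_ss = 0.74236² = 0.55110 m. (Since h₀ = 0.253 m < h_ss, the level will rise toward this value.)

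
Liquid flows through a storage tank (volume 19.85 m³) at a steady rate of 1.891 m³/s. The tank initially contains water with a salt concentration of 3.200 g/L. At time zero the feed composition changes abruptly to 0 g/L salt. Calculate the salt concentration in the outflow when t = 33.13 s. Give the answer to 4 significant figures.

Mass balance on the solute (V constant): V dC/dt = Q(C_in − C).
So dC/dt = (C_in − C)/τ with τ = V/Q = 19.85/1.891 = 10.4971 s.
Solution: C(t) = C_in + (C₀ − C_in) e^(−t/τ).
C(33.13) = 0 + (3.200 − 0)·e^(−33.13/10.4971) = 0 + (3.20000)·0.0425910 = 0.136291 g/L.

0.1363 g/L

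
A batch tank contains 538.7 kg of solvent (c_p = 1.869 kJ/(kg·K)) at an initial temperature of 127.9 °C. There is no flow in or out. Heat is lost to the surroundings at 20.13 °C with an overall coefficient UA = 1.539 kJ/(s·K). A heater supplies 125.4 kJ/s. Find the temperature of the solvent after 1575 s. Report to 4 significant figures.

Energy balance: M c_p dT/dt = −UA(T − T_amb) + Q̇.
dT/dt = (T_ss − T)/τ with T_ss = T_amb + Q̇/UA = 20.13 + 125.4/1.539 = 101.611 °C, τ = M c_p/UA = 538.7·1.869/1.539 = 654.211 s.
T approaches T_ss exponentially: T(t) = T_ss + (T₀ − T_ss) e^(−t/τ).
T(1575) = 101.611 + (26.2885)·0.0900418 = 103.979 °C.

104.0 °C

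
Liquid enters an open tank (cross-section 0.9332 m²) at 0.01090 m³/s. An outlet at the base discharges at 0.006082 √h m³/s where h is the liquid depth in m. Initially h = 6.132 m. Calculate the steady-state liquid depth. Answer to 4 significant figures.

Accumulation of liquid (constant cross-section A): A dh/dt = Q_in − 0.006082 √h. At steady state dh/dt = 0:
Q_in = 0.006082 √h_ss ⇒ √h_ss = 0.01090/0.006082 = 1.79217.
h_ss = 1.79217² = 3.21189 m. (Since h₀ = 6.132 m > h_ss, the level will fall toward this value.)

3.212 m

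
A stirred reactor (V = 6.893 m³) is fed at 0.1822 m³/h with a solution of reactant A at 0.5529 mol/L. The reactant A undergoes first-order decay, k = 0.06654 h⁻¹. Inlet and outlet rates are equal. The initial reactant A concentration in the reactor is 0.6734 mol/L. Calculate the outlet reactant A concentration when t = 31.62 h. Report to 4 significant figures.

Accumulation = in − out − consumed: V dC/dt = Q C_in − Q C − k V C.
This is linear with rate a = Q/V + k = 0.0929726 h⁻¹.
C_ss = Q C_in/(Q + kV) = 0.157192 mol/L; C(t) = C_ss + (C₀ − C_ss) e^(−a t).
C(31.62) = 0.157192 + (0.516208)·e^(−0.0929726·31.62) = 0.157192 + (0.516208)·0.0528766 = 0.184488 mol/L.

0.1845 mol/L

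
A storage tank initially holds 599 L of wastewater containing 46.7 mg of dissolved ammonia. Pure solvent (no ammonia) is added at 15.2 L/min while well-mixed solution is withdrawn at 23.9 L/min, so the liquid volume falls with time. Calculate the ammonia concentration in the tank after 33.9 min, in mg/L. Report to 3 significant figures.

Total volume: dV/dt = Q_in − Q_out = -8.7000 L/min, so V(t) = 599 − 8.7000 t and V(33.9) = 304.07 L.
No ammonia enters, so dm/dt = −Q_out · (m/V).
dm/m = −Q_out dt/(V₀ − 8.7000 t); integrating gives ln(m/m₀) = −(Q_out/(Q_in−Q_out)) ln(V/V₀).
m = m₀ (V₀/V)^(Q_out/(Q_in−Q_out)) = 46.7 × (599/304.07)^(-2.7471) = 7.2513 mg.
C = m/V = 7.2513/304.07 = 0.023848 mg/L.

0.0238 mg/L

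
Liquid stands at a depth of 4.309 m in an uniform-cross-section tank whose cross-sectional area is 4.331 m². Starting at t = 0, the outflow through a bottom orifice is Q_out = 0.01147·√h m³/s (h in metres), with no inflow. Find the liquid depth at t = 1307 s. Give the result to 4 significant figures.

Accumulation of liquid (constant cross-section A): A dh/dt = −0.01147 √h.
∫ h^(−1/2) dh = −(0.01147/A) ∫ dt, giving 2√h = 2√h₀ − (0.01147/A) t.
√h = √4.309 − 0.01147·1307/(2·4.331) = 2.07581 − 1.73070 = 0.345117.
h = 0.345117² = 0.119106 m.

0.1191 m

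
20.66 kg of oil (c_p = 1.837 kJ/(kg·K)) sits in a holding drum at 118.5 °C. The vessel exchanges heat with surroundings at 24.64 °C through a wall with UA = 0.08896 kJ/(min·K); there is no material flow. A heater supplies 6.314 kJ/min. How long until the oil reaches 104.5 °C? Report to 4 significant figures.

Unsteady energy balance on the tank contents: M c_p dT/dt = −UA(T − T_amb) + Q̇.
τ = M c_p/UA = 426.623 min; T_ss = T_amb + Q̇/UA = 24.64 + 6.314/0.08896 = 95.6157 °C.
T(t) = T_ss + (T₀ − T_ss)e^(−t/τ); set T = 104.5:
t = −τ ln[(T − T_ss)/(T₀ − T_ss)] = −426.623 · ln(0.388226) = 403.657 min.

403.7 min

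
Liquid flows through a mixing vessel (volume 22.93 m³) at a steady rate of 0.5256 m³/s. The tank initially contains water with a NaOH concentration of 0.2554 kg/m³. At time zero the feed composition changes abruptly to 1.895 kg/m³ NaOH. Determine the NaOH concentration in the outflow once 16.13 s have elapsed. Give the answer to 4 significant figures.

0.7622 kg/m³

Species balance on the tank: V dC/dt = Q(C_in − C).
Time constant τ = V/Q = 22.93/0.5256 = 43.6263 s.
This is linear first-order; C(t) = C_in + (C₀ − C_in) e^(−t/τ).
C(16.13) = 1.895 + (0.2554 − 1.895)·e^(−16.13/43.6263) = 1.895 + (-1.63960)·0.690920 = 0.762167 kg/m³.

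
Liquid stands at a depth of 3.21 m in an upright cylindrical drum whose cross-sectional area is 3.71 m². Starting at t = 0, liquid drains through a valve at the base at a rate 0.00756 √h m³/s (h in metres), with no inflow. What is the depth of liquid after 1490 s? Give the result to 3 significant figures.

0.0748 m

Mass balance (ρ constant): A dh/dt = −0.00756 √h.
This is separable: 2 d(√h)/dt = −0.00756/A, so √h = √h₀ − (0.00756/(2A)) t.
√h = √3.21 − 0.00756·1490/(2·3.71) = 1.7916 − 1.5181 = 0.27353.
h = 0.27353² = 0.074821 m.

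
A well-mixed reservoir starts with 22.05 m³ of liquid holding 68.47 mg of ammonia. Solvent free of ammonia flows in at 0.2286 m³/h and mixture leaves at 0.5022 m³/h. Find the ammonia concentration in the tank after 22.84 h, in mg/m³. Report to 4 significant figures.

Total volume: dV/dt = Q_in − Q_out = -0.273600 m³/h, so V(t) = 22.05 − 0.273600 t and V(22.84) = 15.8010 m³.
Species balance (pure solvent in): dm/dt = −Q_out · m/V(t).
dm/m = −Q_out dt/(V₀ − 0.273600 t); integrating gives ln(m/m₀) = −(Q_out/(Q_in−Q_out)) ln(V/V₀).
m = m₀ (V₀/V)^(Q_out/(Q_in−Q_out)) = 68.47 × (22.05/15.8010)^(-1.83553) = 37.1411 mg.
C = m/V = 37.1411/15.8010 = 2.35056 mg/m³.

2.351 mg/m³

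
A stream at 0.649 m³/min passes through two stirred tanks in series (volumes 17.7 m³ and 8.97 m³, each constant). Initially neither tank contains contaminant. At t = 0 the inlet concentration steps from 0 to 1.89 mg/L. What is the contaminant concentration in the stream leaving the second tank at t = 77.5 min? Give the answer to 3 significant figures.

1.67 mg/L

Time constants: τᵢ = Vᵢ/Q for each well-mixed tank.
τ₁ = 17.7/0.649 = 27.273 min; τ₂ = 8.97/0.649 = 13.821 min.
Solving the cascade with C₁(0)=C₂(0)=0 gives C₂(t) = C_in[1 − (τ₁ e^(−t/τ₁) − τ₂ e^(−t/τ₂))/(τ₁ − τ₂)].
At t = 77.5: e^(−t/τ₁) = 0.058328, e^(−t/τ₂) = 0.0036710.
C₂ = 1.89·[1 − (27.273·0.058328 − 13.821·0.0036710)/(13.451)] = 1.89·0.88551 = 1.6736 mg/L.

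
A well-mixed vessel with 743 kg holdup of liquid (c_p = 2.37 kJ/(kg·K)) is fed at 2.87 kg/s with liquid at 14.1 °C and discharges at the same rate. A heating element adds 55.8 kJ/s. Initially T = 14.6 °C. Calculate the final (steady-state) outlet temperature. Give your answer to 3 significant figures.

M c_p dT/dt = ṁ c_p (T_in − T) + Q̇.
At steady state dT/dt = 0 ⇒ T_ss = T_in + Q̇/(ṁ c_p) = 14.1 + 55.8/(2.87·2.37) = 22.304 °C.

22.3 °C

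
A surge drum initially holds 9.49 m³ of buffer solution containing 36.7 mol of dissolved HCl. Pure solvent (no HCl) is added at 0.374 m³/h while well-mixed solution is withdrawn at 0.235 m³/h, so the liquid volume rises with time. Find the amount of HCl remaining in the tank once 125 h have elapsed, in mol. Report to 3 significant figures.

Total volume: dV/dt = Q_in − Q_out = 0.13900 m³/h, so V(t) = 9.49 + 0.13900 t and V(125) = 26.865 m³.
Solute balance: dm/dt = 0 − Q_out C = −Q_out m/V(t).
dm/m = −Q_out dt/(V₀ + 0.13900 t); integrating gives ln(m/m₀) = −(Q_out/(Q_in−Q_out)) ln(V/V₀).
m = m₀ (V₀/V)^(Q_out/(Q_in−Q_out)) = 36.7 × (9.49/26.865)^(1.6906) = 6.3187 mol.

6.32 mol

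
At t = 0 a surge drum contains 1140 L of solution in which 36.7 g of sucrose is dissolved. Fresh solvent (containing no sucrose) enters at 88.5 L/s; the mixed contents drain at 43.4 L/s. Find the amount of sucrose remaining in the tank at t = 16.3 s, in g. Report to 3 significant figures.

Let m(t) be the amount of sucrose. Volume: V(t) = V₀ + (Q_in − Q_out) t = 1140 + 45.100 t; V(16.3) = 1875.1 L.
No sucrose enters, so dm/dt = −Q_out · (m/V).
dm/m = −Q_out dt/(V₀ + 45.100 t); integrating gives ln(m/m₀) = −(Q_out/(Q_in−Q_out)) ln(V/V₀).
m = m₀ (V₀/V)^(Q_out/(Q_in−Q_out)) = 36.7 × (1140/1875.1)^(0.96231) = 22.735 g.

22.7 g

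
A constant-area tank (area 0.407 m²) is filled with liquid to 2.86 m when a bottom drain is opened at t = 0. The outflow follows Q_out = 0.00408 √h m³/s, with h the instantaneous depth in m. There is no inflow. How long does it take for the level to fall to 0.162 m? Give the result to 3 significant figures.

257 s

With no inflow, A dh/dt = −0.00408 √h.
This is separable: 2 d(√h)/dt = −0.00408/A, so √h = √h₀ − (0.00408/(2A)) t.
t = 2A(√h₀ − √h)/0.00408 = 2·0.407·(√2.86 − √0.162)/0.00408
  = 0.81400 × (1.6912 − 0.40249) / 0.00408 = 257.10 s.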